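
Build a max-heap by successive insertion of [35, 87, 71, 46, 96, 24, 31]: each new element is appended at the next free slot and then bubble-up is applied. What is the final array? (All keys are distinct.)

[96, 87, 71, 35, 46, 24, 31]

Insert 35:
  append 35 at index 0 → [35] (no swap needed)
Insert 87:
  append 87 at index 1 → [35, 87]
  87 > parent 35 at index 0, swap → [87, 35]
Insert 71:
  append 71 at index 2 → [87, 35, 71] (no swap needed)
Insert 46:
  append 46 at index 3 → [87, 35, 71, 46]
  46 > parent 35 at index 1, swap → [87, 46, 71, 35]
Insert 96:
  append 96 at index 4 → [87, 46, 71, 35, 96]
  96 > parent 46 at index 1, swap → [87, 96, 71, 35, 46]
  96 > parent 87 at index 0, swap → [96, 87, 71, 35, 46]
Insert 24:
  append 24 at index 5 → [96, 87, 71, 35, 46, 24] (no swap needed)
Insert 31:
  append 31 at index 6 → [96, 87, 71, 35, 46, 24, 31] (no swap needed)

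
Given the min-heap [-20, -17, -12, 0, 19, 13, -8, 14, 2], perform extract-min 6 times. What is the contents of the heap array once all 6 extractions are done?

[13, 14, 19]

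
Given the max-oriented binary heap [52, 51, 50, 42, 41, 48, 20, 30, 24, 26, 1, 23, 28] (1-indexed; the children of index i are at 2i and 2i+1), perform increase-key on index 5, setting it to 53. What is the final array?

set index 5 from 41 to 53 → [52, 51, 50, 42, 53, 48, 20, 30, 24, 26, 1, 23, 28]
53 > parent 51 at index 2, swap → [52, 53, 50, 42, 51, 48, 20, 30, 24, 26, 1, 23, 28]
53 > parent 52 at index 1, swap → [53, 52, 50, 42, 51, 48, 20, 30, 24, 26, 1, 23, 28]

[53, 52, 50, 42, 51, 48, 20, 30, 24, 26, 1, 23, 28]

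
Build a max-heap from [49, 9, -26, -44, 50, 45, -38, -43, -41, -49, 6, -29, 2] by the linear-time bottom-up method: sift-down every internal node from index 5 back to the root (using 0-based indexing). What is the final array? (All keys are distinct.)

[50, 49, 45, -41, 9, 2, -38, -43, -44, -49, 6, -29, -26]

sift down from index 5: already satisfies heap property
sift down from index 4: already satisfies heap property
sift down from index 3:
  -44 vs larger child -41 at index 8, swap → [49, 9, -26, -41, 50, 45, -38, -43, -44, -49, 6, -29, 2]
sift down from index 2:
  -26 vs larger child 45 at index 5, swap → [49, 9, 45, -41, 50, -26, -38, -43, -44, -49, 6, -29, 2]
  -26 vs larger child 2 at index 12, swap → [49, 9, 45, -41, 50, 2, -38, -43, -44, -49, 6, -29, -26]
sift down from index 1:
  9 vs larger child 50 at index 4, swap → [49, 50, 45, -41, 9, 2, -38, -43, -44, -49, 6, -29, -26]
sift down from index 0:
  49 vs larger child 50 at index 1, swap → [50, 49, 45, -41, 9, 2, -38, -43, -44, -49, 6, -29, -26]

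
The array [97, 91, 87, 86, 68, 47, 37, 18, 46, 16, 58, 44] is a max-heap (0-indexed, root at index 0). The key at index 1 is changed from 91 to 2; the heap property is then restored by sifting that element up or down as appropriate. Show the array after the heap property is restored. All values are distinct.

set index 1 from 91 to 2 → [97, 2, 87, 86, 68, 47, 37, 18, 46, 16, 58, 44]
2 vs larger child 86 at index 3, swap → [97, 86, 87, 2, 68, 47, 37, 18, 46, 16, 58, 44]
2 vs larger child 46 at index 8, swap → [97, 86, 87, 46, 68, 47, 37, 18, 2, 16, 58, 44]

[97, 86, 87, 46, 68, 47, 37, 18, 2, 16, 58, 44]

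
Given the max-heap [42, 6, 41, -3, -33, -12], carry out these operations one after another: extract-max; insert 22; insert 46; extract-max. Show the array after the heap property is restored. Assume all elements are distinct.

extract-max → returns 42:
  remove root 42; move last element -12 to root → [-12, 6, 41, -3, -33]
  -12 vs larger child 41 at index 2, swap → [41, 6, -12, -3, -33]
insert 22:
  append 22 at index 5 → [41, 6, -12, -3, -33, 22]
  22 > parent -12 at index 2, swap → [41, 6, 22, -3, -33, -12]
insert 46:
  append 46 at index 6 → [41, 6, 22, -3, -33, -12, 46]
  46 > parent 22 at index 2, swap → [41, 6, 46, -3, -33, -12, 22]
  46 > parent 41 at index 0, swap → [46, 6, 41, -3, -33, -12, 22]
extract-max → returns 46:
  remove root 46; move last element 22 to root → [22, 6, 41, -3, -33, -12]
  22 vs larger child 41 at index 2, swap → [41, 6, 22, -3, -33, -12]

[41, 6, 22, -3, -33, -12]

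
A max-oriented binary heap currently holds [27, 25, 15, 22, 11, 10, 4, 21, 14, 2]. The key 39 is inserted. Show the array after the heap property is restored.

append 39 at index 10 → [27, 25, 15, 22, 11, 10, 4, 21, 14, 2, 39]
39 > parent 11 at index 4, swap → [27, 25, 15, 22, 39, 10, 4, 21, 14, 2, 11]
39 > parent 25 at index 1, swap → [27, 39, 15, 22, 25, 10, 4, 21, 14, 2, 11]
39 > parent 27 at index 0, swap → [39, 27, 15, 22, 25, 10, 4, 21, 14, 2, 11]

[39, 27, 15, 22, 25, 10, 4, 21, 14, 2, 11]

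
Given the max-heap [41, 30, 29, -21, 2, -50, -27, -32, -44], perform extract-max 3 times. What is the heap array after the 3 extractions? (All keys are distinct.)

extract-max #1 returns 41:
  remove root 41; move last element -44 to root → [-44, 30, 29, -21, 2, -50, -27, -32]
  -44 vs larger child 30 at index 1, swap → [30, -44, 29, -21, 2, -50, -27, -32]
  -44 vs larger child 2 at index 4, swap → [30, 2, 29, -21, -44, -50, -27, -32]
extract-max #2 returns 30:
  remove root 30; move last element -32 to root → [-32, 2, 29, -21, -44, -50, -27]
  -32 vs larger child 29 at index 2, swap → [29, 2, -32, -21, -44, -50, -27]
  -32 vs larger child -27 at index 6, swap → [29, 2, -27, -21, -44, -50, -32]
extract-max #3 returns 29:
  remove root 29; move last element -32 to root → [-32, 2, -27, -21, -44, -50]
  -32 vs larger child 2 at index 1, swap → [2, -32, -27, -21, -44, -50]
  -32 vs larger child -21 at index 3, swap → [2, -21, -27, -32, -44, -50]

[2, -21, -27, -32, -44, -50]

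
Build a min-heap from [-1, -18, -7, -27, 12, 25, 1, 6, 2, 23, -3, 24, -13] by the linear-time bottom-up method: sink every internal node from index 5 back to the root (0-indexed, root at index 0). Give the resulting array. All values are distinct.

sift down from index 5:
  25 vs smaller child -13 at index 12, swap → [-1, -18, -7, -27, 12, -13, 1, 6, 2, 23, -3, 24, 25]
sift down from index 4:
  12 vs smaller child -3 at index 10, swap → [-1, -18, -7, -27, -3, -13, 1, 6, 2, 23, 12, 24, 25]
sift down from index 3: already satisfies heap property
sift down from index 2:
  -7 vs smaller child -13 at index 5, swap → [-1, -18, -13, -27, -3, -7, 1, 6, 2, 23, 12, 24, 25]
sift down from index 1:
  -18 vs smaller child -27 at index 3, swap → [-1, -27, -13, -18, -3, -7, 1, 6, 2, 23, 12, 24, 25]
sift down from index 0:
  -1 vs smaller child -27 at index 1, swap → [-27, -1, -13, -18, -3, -7, 1, 6, 2, 23, 12, 24, 25]
  -1 vs smaller child -18 at index 3, swap → [-27, -18, -13, -1, -3, -7, 1, 6, 2, 23, 12, 24, 25]

[-27, -18, -13, -1, -3, -7, 1, 6, 2, 23, 12, 24, 25]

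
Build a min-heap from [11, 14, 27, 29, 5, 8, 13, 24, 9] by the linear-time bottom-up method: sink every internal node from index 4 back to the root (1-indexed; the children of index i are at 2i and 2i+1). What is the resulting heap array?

[5, 9, 8, 11, 14, 27, 13, 24, 29]

sift down from index 4:
  29 vs smaller child 9 at index 9, swap → [11, 14, 27, 9, 5, 8, 13, 24, 29]
sift down from index 3:
  27 vs smaller child 8 at index 6, swap → [11, 14, 8, 9, 5, 27, 13, 24, 29]
sift down from index 2:
  14 vs smaller child 5 at index 5, swap → [11, 5, 8, 9, 14, 27, 13, 24, 29]
sift down from index 1:
  11 vs smaller child 5 at index 2, swap → [5, 11, 8, 9, 14, 27, 13, 24, 29]
  11 vs smaller child 9 at index 4, swap → [5, 9, 8, 11, 14, 27, 13, 24, 29]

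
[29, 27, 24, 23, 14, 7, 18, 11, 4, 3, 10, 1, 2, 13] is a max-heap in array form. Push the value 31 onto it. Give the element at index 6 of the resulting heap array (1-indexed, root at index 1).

7

append 31 at index 15 → [29, 27, 24, 23, 14, 7, 18, 11, 4, 3, 10, 1, 2, 13, 31]
31 > parent 18 at index 7, swap → [29, 27, 24, 23, 14, 7, 31, 11, 4, 3, 10, 1, 2, 13, 18]
31 > parent 24 at index 3, swap → [29, 27, 31, 23, 14, 7, 24, 11, 4, 3, 10, 1, 2, 13, 18]
31 > parent 29 at index 1, swap → [31, 27, 29, 23, 14, 7, 24, 11, 4, 3, 10, 1, 2, 13, 18]
resulting array: [31, 27, 29, 23, 14, 7, 24, 11, 4, 3, 10, 1, 2, 13, 18]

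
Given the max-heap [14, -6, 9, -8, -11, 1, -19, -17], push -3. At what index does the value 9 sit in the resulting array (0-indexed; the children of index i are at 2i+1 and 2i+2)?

2

append -3 at index 8 → [14, -6, 9, -8, -11, 1, -19, -17, -3]
-3 > parent -8 at index 3, swap → [14, -6, 9, -3, -11, 1, -19, -17, -8]
-3 > parent -6 at index 1, swap → [14, -3, 9, -6, -11, 1, -19, -17, -8]
resulting array: [14, -3, 9, -6, -11, 1, -19, -17, -8]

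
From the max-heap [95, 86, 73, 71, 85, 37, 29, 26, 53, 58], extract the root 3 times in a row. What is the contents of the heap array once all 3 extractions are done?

[73, 71, 37, 53, 58, 26, 29]

extract-max #1 returns 95:
  remove root 95; move last element 58 to root → [58, 86, 73, 71, 85, 37, 29, 26, 53]
  58 vs larger child 86 at index 1, swap → [86, 58, 73, 71, 85, 37, 29, 26, 53]
  58 vs larger child 85 at index 4, swap → [86, 85, 73, 71, 58, 37, 29, 26, 53]
extract-max #2 returns 86:
  remove root 86; move last element 53 to root → [53, 85, 73, 71, 58, 37, 29, 26]
  53 vs larger child 85 at index 1, swap → [85, 53, 73, 71, 58, 37, 29, 26]
  53 vs larger child 71 at index 3, swap → [85, 71, 73, 53, 58, 37, 29, 26]
extract-max #3 returns 85:
  remove root 85; move last element 26 to root → [26, 71, 73, 53, 58, 37, 29]
  26 vs larger child 73 at index 2, swap → [73, 71, 26, 53, 58, 37, 29]
  26 vs larger child 37 at index 5, swap → [73, 71, 37, 53, 58, 26, 29]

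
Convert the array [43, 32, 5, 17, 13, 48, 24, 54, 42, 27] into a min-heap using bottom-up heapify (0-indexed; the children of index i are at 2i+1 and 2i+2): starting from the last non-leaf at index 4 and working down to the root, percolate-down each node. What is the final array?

[5, 13, 24, 17, 27, 48, 43, 54, 42, 32]

sift down from index 4: already satisfies heap property
sift down from index 3: already satisfies heap property
sift down from index 2: already satisfies heap property
sift down from index 1:
  32 vs smaller child 13 at index 4, swap → [43, 13, 5, 17, 32, 48, 24, 54, 42, 27]
  32 vs only child 27 at index 9, swap → [43, 13, 5, 17, 27, 48, 24, 54, 42, 32]
sift down from index 0:
  43 vs smaller child 5 at index 2, swap → [5, 13, 43, 17, 27, 48, 24, 54, 42, 32]
  43 vs smaller child 24 at index 6, swap → [5, 13, 24, 17, 27, 48, 43, 54, 42, 32]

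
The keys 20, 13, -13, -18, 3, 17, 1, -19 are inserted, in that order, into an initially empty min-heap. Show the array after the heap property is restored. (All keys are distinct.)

[-19, -18, 1, -13, 3, 17, 13, 20]

Insert 20:
  append 20 at index 0 → [20] (no swap needed)
Insert 13:
  append 13 at index 1 → [20, 13]
  13 < parent 20 at index 0, swap → [13, 20]
Insert -13:
  append -13 at index 2 → [13, 20, -13]
  -13 < parent 13 at index 0, swap → [-13, 20, 13]
Insert -18:
  append -18 at index 3 → [-13, 20, 13, -18]
  -18 < parent 20 at index 1, swap → [-13, -18, 13, 20]
  -18 < parent -13 at index 0, swap → [-18, -13, 13, 20]
Insert 3:
  append 3 at index 4 → [-18, -13, 13, 20, 3] (no swap needed)
Insert 17:
  append 17 at index 5 → [-18, -13, 13, 20, 3, 17] (no swap needed)
Insert 1:
  append 1 at index 6 → [-18, -13, 13, 20, 3, 17, 1]
  1 < parent 13 at index 2, swap → [-18, -13, 1, 20, 3, 17, 13]
Insert -19:
  append -19 at index 7 → [-18, -13, 1, 20, 3, 17, 13, -19]
  -19 < parent 20 at index 3, swap → [-18, -13, 1, -19, 3, 17, 13, 20]
  -19 < parent -13 at index 1, swap → [-18, -19, 1, -13, 3, 17, 13, 20]
  -19 < parent -18 at index 0, swap → [-19, -18, 1, -13, 3, 17, 13, 20]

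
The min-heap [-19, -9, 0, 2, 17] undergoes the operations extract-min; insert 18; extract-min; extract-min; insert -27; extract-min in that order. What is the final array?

extract-min → returns -19:
  remove root -19; move last element 17 to root → [17, -9, 0, 2]
  17 vs smaller child -9 at index 1, swap → [-9, 17, 0, 2]
  17 vs only child 2 at index 3, swap → [-9, 2, 0, 17]
insert 18:
  append 18 at index 4 → [-9, 2, 0, 17, 18] (no swap needed)
extract-min → returns -9:
  remove root -9; move last element 18 to root → [18, 2, 0, 17]
  18 vs smaller child 0 at index 2, swap → [0, 2, 18, 17]
extract-min → returns 0:
  remove root 0; move last element 17 to root → [17, 2, 18]
  17 vs smaller child 2 at index 1, swap → [2, 17, 18]
insert -27:
  append -27 at index 3 → [2, 17, 18, -27]
  -27 < parent 17 at index 1, swap → [2, -27, 18, 17]
  -27 < parent 2 at index 0, swap → [-27, 2, 18, 17]
extract-min → returns -27:
  remove root -27; move last element 17 to root → [17, 2, 18]
  17 vs smaller child 2 at index 1, swap → [2, 17, 18]

[2, 17, 18]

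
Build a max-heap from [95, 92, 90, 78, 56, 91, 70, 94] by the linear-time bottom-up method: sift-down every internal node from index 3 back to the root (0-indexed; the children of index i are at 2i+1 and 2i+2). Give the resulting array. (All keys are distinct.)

sift down from index 3:
  78 vs only child 94 at index 7, swap → [95, 92, 90, 94, 56, 91, 70, 78]
sift down from index 2:
  90 vs larger child 91 at index 5, swap → [95, 92, 91, 94, 56, 90, 70, 78]
sift down from index 1:
  92 vs larger child 94 at index 3, swap → [95, 94, 91, 92, 56, 90, 70, 78]
sift down from index 0: already satisfies heap property

[95, 94, 91, 92, 56, 90, 70, 78]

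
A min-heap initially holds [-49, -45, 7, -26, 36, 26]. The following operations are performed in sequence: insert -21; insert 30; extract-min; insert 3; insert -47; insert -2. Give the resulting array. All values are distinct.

insert -21:
  append -21 at index 6 → [-49, -45, 7, -26, 36, 26, -21]
  -21 < parent 7 at index 2, swap → [-49, -45, -21, -26, 36, 26, 7]
insert 30:
  append 30 at index 7 → [-49, -45, -21, -26, 36, 26, 7, 30] (no swap needed)
extract-min → returns -49:
  remove root -49; move last element 30 to root → [30, -45, -21, -26, 36, 26, 7]
  30 vs smaller child -45 at index 1, swap → [-45, 30, -21, -26, 36, 26, 7]
  30 vs smaller child -26 at index 3, swap → [-45, -26, -21, 30, 36, 26, 7]
insert 3:
  append 3 at index 7 → [-45, -26, -21, 30, 36, 26, 7, 3]
  3 < parent 30 at index 3, swap → [-45, -26, -21, 3, 36, 26, 7, 30]
insert -47:
  append -47 at index 8 → [-45, -26, -21, 3, 36, 26, 7, 30, -47]
  -47 < parent 3 at index 3, swap → [-45, -26, -21, -47, 36, 26, 7, 30, 3]
  -47 < parent -26 at index 1, swap → [-45, -47, -21, -26, 36, 26, 7, 30, 3]
  -47 < parent -45 at index 0, swap → [-47, -45, -21, -26, 36, 26, 7, 30, 3]
insert -2:
  append -2 at index 9 → [-47, -45, -21, -26, 36, 26, 7, 30, 3, -2]
  -2 < parent 36 at index 4, swap → [-47, -45, -21, -26, -2, 26, 7, 30, 3, 36]

[-47, -45, -21, -26, -2, 26, 7, 30, 3, 36]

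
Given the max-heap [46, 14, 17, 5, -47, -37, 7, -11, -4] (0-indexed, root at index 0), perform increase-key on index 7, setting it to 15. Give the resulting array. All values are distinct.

[46, 15, 17, 14, -47, -37, 7, 5, -4]

set index 7 from -11 to 15 → [46, 14, 17, 5, -47, -37, 7, 15, -4]
15 > parent 5 at index 3, swap → [46, 14, 17, 15, -47, -37, 7, 5, -4]
15 > parent 14 at index 1, swap → [46, 15, 17, 14, -47, -37, 7, 5, -4]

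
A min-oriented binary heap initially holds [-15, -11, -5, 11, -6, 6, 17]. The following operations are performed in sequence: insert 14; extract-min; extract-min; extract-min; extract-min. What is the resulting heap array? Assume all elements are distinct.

[6, 11, 14, 17]

insert 14:
  append 14 at index 7 → [-15, -11, -5, 11, -6, 6, 17, 14] (no swap needed)
extract-min → returns -15:
  remove root -15; move last element 14 to root → [14, -11, -5, 11, -6, 6, 17]
  14 vs smaller child -11 at index 1, swap → [-11, 14, -5, 11, -6, 6, 17]
  14 vs smaller child -6 at index 4, swap → [-11, -6, -5, 11, 14, 6, 17]
extract-min → returns -11:
  remove root -11; move last element 17 to root → [17, -6, -5, 11, 14, 6]
  17 vs smaller child -6 at index 1, swap → [-6, 17, -5, 11, 14, 6]
  17 vs smaller child 11 at index 3, swap → [-6, 11, -5, 17, 14, 6]
extract-min → returns -6:
  remove root -6; move last element 6 to root → [6, 11, -5, 17, 14]
  6 vs smaller child -5 at index 2, swap → [-5, 11, 6, 17, 14]
extract-min → returns -5:
  remove root -5; move last element 14 to root → [14, 11, 6, 17]
  14 vs smaller child 6 at index 2, swap → [6, 11, 14, 17]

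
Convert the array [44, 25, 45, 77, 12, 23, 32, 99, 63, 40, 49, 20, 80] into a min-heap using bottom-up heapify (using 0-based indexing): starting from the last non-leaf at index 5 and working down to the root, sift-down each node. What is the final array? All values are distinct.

sift down from index 5:
  23 vs smaller child 20 at index 11, swap → [44, 25, 45, 77, 12, 20, 32, 99, 63, 40, 49, 23, 80]
sift down from index 4: already satisfies heap property
sift down from index 3:
  77 vs smaller child 63 at index 8, swap → [44, 25, 45, 63, 12, 20, 32, 99, 77, 40, 49, 23, 80]
sift down from index 2:
  45 vs smaller child 20 at index 5, swap → [44, 25, 20, 63, 12, 45, 32, 99, 77, 40, 49, 23, 80]
  45 vs smaller child 23 at index 11, swap → [44, 25, 20, 63, 12, 23, 32, 99, 77, 40, 49, 45, 80]
sift down from index 1:
  25 vs smaller child 12 at index 4, swap → [44, 12, 20, 63, 25, 23, 32, 99, 77, 40, 49, 45, 80]
sift down from index 0:
  44 vs smaller child 12 at index 1, swap → [12, 44, 20, 63, 25, 23, 32, 99, 77, 40, 49, 45, 80]
  44 vs smaller child 25 at index 4, swap → [12, 25, 20, 63, 44, 23, 32, 99, 77, 40, 49, 45, 80]
  44 vs smaller child 40 at index 9, swap → [12, 25, 20, 63, 40, 23, 32, 99, 77, 44, 49, 45, 80]

[12, 25, 20, 63, 40, 23, 32, 99, 77, 44, 49, 45, 80]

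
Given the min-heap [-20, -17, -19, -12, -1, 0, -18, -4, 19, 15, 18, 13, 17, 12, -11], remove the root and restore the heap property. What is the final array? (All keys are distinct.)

remove root -20; move last element -11 to root → [-11, -17, -19, -12, -1, 0, -18, -4, 19, 15, 18, 13, 17, 12]
-11 vs smaller child -19 at index 2, swap → [-19, -17, -11, -12, -1, 0, -18, -4, 19, 15, 18, 13, 17, 12]
-11 vs smaller child -18 at index 6, swap → [-19, -17, -18, -12, -1, 0, -11, -4, 19, 15, 18, 13, 17, 12]

[-19, -17, -18, -12, -1, 0, -11, -4, 19, 15, 18, 13, 17, 12]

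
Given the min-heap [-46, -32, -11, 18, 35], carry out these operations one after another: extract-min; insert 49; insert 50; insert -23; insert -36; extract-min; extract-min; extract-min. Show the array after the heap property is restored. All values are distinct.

extract-min → returns -46:
  remove root -46; move last element 35 to root → [35, -32, -11, 18]
  35 vs smaller child -32 at index 1, swap → [-32, 35, -11, 18]
  35 vs only child 18 at index 3, swap → [-32, 18, -11, 35]
insert 49:
  append 49 at index 4 → [-32, 18, -11, 35, 49] (no swap needed)
insert 50:
  append 50 at index 5 → [-32, 18, -11, 35, 49, 50] (no swap needed)
insert -23:
  append -23 at index 6 → [-32, 18, -11, 35, 49, 50, -23]
  -23 < parent -11 at index 2, swap → [-32, 18, -23, 35, 49, 50, -11]
insert -36:
  append -36 at index 7 → [-32, 18, -23, 35, 49, 50, -11, -36]
  -36 < parent 35 at index 3, swap → [-32, 18, -23, -36, 49, 50, -11, 35]
  -36 < parent 18 at index 1, swap → [-32, -36, -23, 18, 49, 50, -11, 35]
  -36 < parent -32 at index 0, swap → [-36, -32, -23, 18, 49, 50, -11, 35]
extract-min → returns -36:
  remove root -36; move last element 35 to root → [35, -32, -23, 18, 49, 50, -11]
  35 vs smaller child -32 at index 1, swap → [-32, 35, -23, 18, 49, 50, -11]
  35 vs smaller child 18 at index 3, swap → [-32, 18, -23, 35, 49, 50, -11]
extract-min → returns -32:
  remove root -32; move last element -11 to root → [-11, 18, -23, 35, 49, 50]
  -11 vs smaller child -23 at index 2, swap → [-23, 18, -11, 35, 49, 50]
extract-min → returns -23:
  remove root -23; move last element 50 to root → [50, 18, -11, 35, 49]
  50 vs smaller child -11 at index 2, swap → [-11, 18, 50, 35, 49]

[-11, 18, 50, 35, 49]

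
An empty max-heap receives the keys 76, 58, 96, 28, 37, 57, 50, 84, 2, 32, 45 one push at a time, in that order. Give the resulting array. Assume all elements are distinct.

[96, 84, 76, 58, 45, 57, 50, 28, 2, 32, 37]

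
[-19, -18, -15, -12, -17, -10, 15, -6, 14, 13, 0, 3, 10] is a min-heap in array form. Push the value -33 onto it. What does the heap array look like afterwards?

append -33 at index 13 → [-19, -18, -15, -12, -17, -10, 15, -6, 14, 13, 0, 3, 10, -33]
-33 < parent 15 at index 6, swap → [-19, -18, -15, -12, -17, -10, -33, -6, 14, 13, 0, 3, 10, 15]
-33 < parent -15 at index 2, swap → [-19, -18, -33, -12, -17, -10, -15, -6, 14, 13, 0, 3, 10, 15]
-33 < parent -19 at index 0, swap → [-33, -18, -19, -12, -17, -10, -15, -6, 14, 13, 0, 3, 10, 15]

[-33, -18, -19, -12, -17, -10, -15, -6, 14, 13, 0, 3, 10, 15]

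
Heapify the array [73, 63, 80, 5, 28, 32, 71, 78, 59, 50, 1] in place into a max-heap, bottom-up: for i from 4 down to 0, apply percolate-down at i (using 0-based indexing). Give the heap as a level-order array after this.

[80, 78, 73, 63, 50, 32, 71, 5, 59, 28, 1]

sift down from index 4:
  28 vs larger child 50 at index 9, swap → [73, 63, 80, 5, 50, 32, 71, 78, 59, 28, 1]
sift down from index 3:
  5 vs larger child 78 at index 7, swap → [73, 63, 80, 78, 50, 32, 71, 5, 59, 28, 1]
sift down from index 2: already satisfies heap property
sift down from index 1:
  63 vs larger child 78 at index 3, swap → [73, 78, 80, 63, 50, 32, 71, 5, 59, 28, 1]
sift down from index 0:
  73 vs larger child 80 at index 2, swap → [80, 78, 73, 63, 50, 32, 71, 5, 59, 28, 1]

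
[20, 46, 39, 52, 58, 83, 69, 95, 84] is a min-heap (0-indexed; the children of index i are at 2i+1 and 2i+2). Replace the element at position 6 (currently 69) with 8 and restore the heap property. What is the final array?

set index 6 from 69 to 8 → [20, 46, 39, 52, 58, 83, 8, 95, 84]
8 < parent 39 at index 2, swap → [20, 46, 8, 52, 58, 83, 39, 95, 84]
8 < parent 20 at index 0, swap → [8, 46, 20, 52, 58, 83, 39, 95, 84]

[8, 46, 20, 52, 58, 83, 39, 95, 84]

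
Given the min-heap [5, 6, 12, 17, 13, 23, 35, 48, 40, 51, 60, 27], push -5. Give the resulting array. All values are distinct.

append -5 at index 12 → [5, 6, 12, 17, 13, 23, 35, 48, 40, 51, 60, 27, -5]
-5 < parent 23 at index 5, swap → [5, 6, 12, 17, 13, -5, 35, 48, 40, 51, 60, 27, 23]
-5 < parent 12 at index 2, swap → [5, 6, -5, 17, 13, 12, 35, 48, 40, 51, 60, 27, 23]
-5 < parent 5 at index 0, swap → [-5, 6, 5, 17, 13, 12, 35, 48, 40, 51, 60, 27, 23]

[-5, 6, 5, 17, 13, 12, 35, 48, 40, 51, 60, 27, 23]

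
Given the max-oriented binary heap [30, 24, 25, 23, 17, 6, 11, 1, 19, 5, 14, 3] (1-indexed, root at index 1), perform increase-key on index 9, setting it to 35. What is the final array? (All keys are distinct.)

[35, 30, 25, 24, 17, 6, 11, 1, 23, 5, 14, 3]

set index 9 from 19 to 35 → [30, 24, 25, 23, 17, 6, 11, 1, 35, 5, 14, 3]
35 > parent 23 at index 4, swap → [30, 24, 25, 35, 17, 6, 11, 1, 23, 5, 14, 3]
35 > parent 24 at index 2, swap → [30, 35, 25, 24, 17, 6, 11, 1, 23, 5, 14, 3]
35 > parent 30 at index 1, swap → [35, 30, 25, 24, 17, 6, 11, 1, 23, 5, 14, 3]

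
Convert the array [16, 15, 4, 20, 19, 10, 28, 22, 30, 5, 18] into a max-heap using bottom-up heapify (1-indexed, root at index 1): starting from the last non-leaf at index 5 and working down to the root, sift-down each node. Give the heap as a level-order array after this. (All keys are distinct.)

[30, 22, 28, 20, 19, 10, 4, 15, 16, 5, 18]

sift down from index 5: already satisfies heap property
sift down from index 4:
  20 vs larger child 30 at index 9, swap → [16, 15, 4, 30, 19, 10, 28, 22, 20, 5, 18]
sift down from index 3:
  4 vs larger child 28 at index 7, swap → [16, 15, 28, 30, 19, 10, 4, 22, 20, 5, 18]
sift down from index 2:
  15 vs larger child 30 at index 4, swap → [16, 30, 28, 15, 19, 10, 4, 22, 20, 5, 18]
  15 vs larger child 22 at index 8, swap → [16, 30, 28, 22, 19, 10, 4, 15, 20, 5, 18]
sift down from index 1:
  16 vs larger child 30 at index 2, swap → [30, 16, 28, 22, 19, 10, 4, 15, 20, 5, 18]
  16 vs larger child 22 at index 4, swap → [30, 22, 28, 16, 19, 10, 4, 15, 20, 5, 18]
  16 vs larger child 20 at index 9, swap → [30, 22, 28, 20, 19, 10, 4, 15, 16, 5, 18]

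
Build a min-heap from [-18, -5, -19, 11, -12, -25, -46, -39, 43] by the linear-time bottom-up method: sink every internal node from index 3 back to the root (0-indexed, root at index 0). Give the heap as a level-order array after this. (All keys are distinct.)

sift down from index 3:
  11 vs smaller child -39 at index 7, swap → [-18, -5, -19, -39, -12, -25, -46, 11, 43]
sift down from index 2:
  -19 vs smaller child -46 at index 6, swap → [-18, -5, -46, -39, -12, -25, -19, 11, 43]
sift down from index 1:
  -5 vs smaller child -39 at index 3, swap → [-18, -39, -46, -5, -12, -25, -19, 11, 43]
sift down from index 0:
  -18 vs smaller child -46 at index 2, swap → [-46, -39, -18, -5, -12, -25, -19, 11, 43]
  -18 vs smaller child -25 at index 5, swap → [-46, -39, -25, -5, -12, -18, -19, 11, 43]

[-46, -39, -25, -5, -12, -18, -19, 11, 43]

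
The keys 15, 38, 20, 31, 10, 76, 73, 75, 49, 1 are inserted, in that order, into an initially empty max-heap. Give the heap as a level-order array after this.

Insert 15:
  append 15 at index 0 → [15] (no swap needed)
Insert 38:
  append 38 at index 1 → [15, 38]
  38 > parent 15 at index 0, swap → [38, 15]
Insert 20:
  append 20 at index 2 → [38, 15, 20] (no swap needed)
Insert 31:
  append 31 at index 3 → [38, 15, 20, 31]
  31 > parent 15 at index 1, swap → [38, 31, 20, 15]
Insert 10:
  append 10 at index 4 → [38, 31, 20, 15, 10] (no swap needed)
Insert 76:
  append 76 at index 5 → [38, 31, 20, 15, 10, 76]
  76 > parent 20 at index 2, swap → [38, 31, 76, 15, 10, 20]
  76 > parent 38 at index 0, swap → [76, 31, 38, 15, 10, 20]
Insert 73:
  append 73 at index 6 → [76, 31, 38, 15, 10, 20, 73]
  73 > parent 38 at index 2, swap → [76, 31, 73, 15, 10, 20, 38]
Insert 75:
  append 75 at index 7 → [76, 31, 73, 15, 10, 20, 38, 75]
  75 > parent 15 at index 3, swap → [76, 31, 73, 75, 10, 20, 38, 15]
  75 > parent 31 at index 1, swap → [76, 75, 73, 31, 10, 20, 38, 15]
Insert 49:
  append 49 at index 8 → [76, 75, 73, 31, 10, 20, 38, 15, 49]
  49 > parent 31 at index 3, swap → [76, 75, 73, 49, 10, 20, 38, 15, 31]
Insert 1:
  append 1 at index 9 → [76, 75, 73, 49, 10, 20, 38, 15, 31, 1] (no swap needed)

[76, 75, 73, 49, 10, 20, 38, 15, 31, 1]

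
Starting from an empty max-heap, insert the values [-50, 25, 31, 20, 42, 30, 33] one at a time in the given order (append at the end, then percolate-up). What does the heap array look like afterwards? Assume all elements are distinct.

[42, 31, 33, -50, 20, 25, 30]

Insert -50:
  append -50 at index 0 → [-50] (no swap needed)
Insert 25:
  append 25 at index 1 → [-50, 25]
  25 > parent -50 at index 0, swap → [25, -50]
Insert 31:
  append 31 at index 2 → [25, -50, 31]
  31 > parent 25 at index 0, swap → [31, -50, 25]
Insert 20:
  append 20 at index 3 → [31, -50, 25, 20]
  20 > parent -50 at index 1, swap → [31, 20, 25, -50]
Insert 42:
  append 42 at index 4 → [31, 20, 25, -50, 42]
  42 > parent 20 at index 1, swap → [31, 42, 25, -50, 20]
  42 > parent 31 at index 0, swap → [42, 31, 25, -50, 20]
Insert 30:
  append 30 at index 5 → [42, 31, 25, -50, 20, 30]
  30 > parent 25 at index 2, swap → [42, 31, 30, -50, 20, 25]
Insert 33:
  append 33 at index 6 → [42, 31, 30, -50, 20, 25, 33]
  33 > parent 30 at index 2, swap → [42, 31, 33, -50, 20, 25, 30]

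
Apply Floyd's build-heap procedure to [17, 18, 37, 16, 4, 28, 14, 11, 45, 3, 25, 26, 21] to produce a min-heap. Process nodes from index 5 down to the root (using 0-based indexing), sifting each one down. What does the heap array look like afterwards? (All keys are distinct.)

sift down from index 5:
  28 vs smaller child 21 at index 12, swap → [17, 18, 37, 16, 4, 21, 14, 11, 45, 3, 25, 26, 28]
sift down from index 4:
  4 vs smaller child 3 at index 9, swap → [17, 18, 37, 16, 3, 21, 14, 11, 45, 4, 25, 26, 28]
sift down from index 3:
  16 vs smaller child 11 at index 7, swap → [17, 18, 37, 11, 3, 21, 14, 16, 45, 4, 25, 26, 28]
sift down from index 2:
  37 vs smaller child 14 at index 6, swap → [17, 18, 14, 11, 3, 21, 37, 16, 45, 4, 25, 26, 28]
sift down from index 1:
  18 vs smaller child 3 at index 4, swap → [17, 3, 14, 11, 18, 21, 37, 16, 45, 4, 25, 26, 28]
  18 vs smaller child 4 at index 9, swap → [17, 3, 14, 11, 4, 21, 37, 16, 45, 18, 25, 26, 28]
sift down from index 0:
  17 vs smaller child 3 at index 1, swap → [3, 17, 14, 11, 4, 21, 37, 16, 45, 18, 25, 26, 28]
  17 vs smaller child 4 at index 4, swap → [3, 4, 14, 11, 17, 21, 37, 16, 45, 18, 25, 26, 28]

[3, 4, 14, 11, 17, 21, 37, 16, 45, 18, 25, 26, 28]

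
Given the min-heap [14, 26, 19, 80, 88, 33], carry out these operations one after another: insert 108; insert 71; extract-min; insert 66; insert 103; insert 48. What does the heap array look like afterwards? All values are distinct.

[19, 26, 33, 66, 48, 80, 108, 71, 103, 88]

insert 108:
  append 108 at index 6 → [14, 26, 19, 80, 88, 33, 108] (no swap needed)
insert 71:
  append 71 at index 7 → [14, 26, 19, 80, 88, 33, 108, 71]
  71 < parent 80 at index 3, swap → [14, 26, 19, 71, 88, 33, 108, 80]
extract-min → returns 14:
  remove root 14; move last element 80 to root → [80, 26, 19, 71, 88, 33, 108]
  80 vs smaller child 19 at index 2, swap → [19, 26, 80, 71, 88, 33, 108]
  80 vs smaller child 33 at index 5, swap → [19, 26, 33, 71, 88, 80, 108]
insert 66:
  append 66 at index 7 → [19, 26, 33, 71, 88, 80, 108, 66]
  66 < parent 71 at index 3, swap → [19, 26, 33, 66, 88, 80, 108, 71]
insert 103:
  append 103 at index 8 → [19, 26, 33, 66, 88, 80, 108, 71, 103] (no swap needed)
insert 48:
  append 48 at index 9 → [19, 26, 33, 66, 88, 80, 108, 71, 103, 48]
  48 < parent 88 at index 4, swap → [19, 26, 33, 66, 48, 80, 108, 71, 103, 88]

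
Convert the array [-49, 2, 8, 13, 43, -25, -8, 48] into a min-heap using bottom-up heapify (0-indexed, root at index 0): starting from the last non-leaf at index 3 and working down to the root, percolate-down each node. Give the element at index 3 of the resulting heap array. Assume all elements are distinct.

13

sift down from index 3: already satisfies heap property
sift down from index 2:
  8 vs smaller child -25 at index 5, swap → [-49, 2, -25, 13, 43, 8, -8, 48]
sift down from index 1: already satisfies heap property
sift down from index 0: already satisfies heap property
resulting array: [-49, 2, -25, 13, 43, 8, -8, 48]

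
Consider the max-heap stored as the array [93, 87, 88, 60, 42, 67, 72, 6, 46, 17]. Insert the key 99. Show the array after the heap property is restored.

append 99 at index 10 → [93, 87, 88, 60, 42, 67, 72, 6, 46, 17, 99]
99 > parent 42 at index 4, swap → [93, 87, 88, 60, 99, 67, 72, 6, 46, 17, 42]
99 > parent 87 at index 1, swap → [93, 99, 88, 60, 87, 67, 72, 6, 46, 17, 42]
99 > parent 93 at index 0, swap → [99, 93, 88, 60, 87, 67, 72, 6, 46, 17, 42]

[99, 93, 88, 60, 87, 67, 72, 6, 46, 17, 42]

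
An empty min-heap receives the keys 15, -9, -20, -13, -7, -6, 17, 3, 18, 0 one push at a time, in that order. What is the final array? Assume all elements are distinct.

[-20, -13, -9, 3, -7, -6, 17, 15, 18, 0]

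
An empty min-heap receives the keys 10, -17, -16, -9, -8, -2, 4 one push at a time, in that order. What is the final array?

[-17, -9, -16, 10, -8, -2, 4]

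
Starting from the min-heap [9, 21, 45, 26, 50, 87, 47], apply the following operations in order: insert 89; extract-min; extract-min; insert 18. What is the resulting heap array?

insert 89:
  append 89 at index 7 → [9, 21, 45, 26, 50, 87, 47, 89] (no swap needed)
extract-min → returns 9:
  remove root 9; move last element 89 to root → [89, 21, 45, 26, 50, 87, 47]
  89 vs smaller child 21 at index 1, swap → [21, 89, 45, 26, 50, 87, 47]
  89 vs smaller child 26 at index 3, swap → [21, 26, 45, 89, 50, 87, 47]
extract-min → returns 21:
  remove root 21; move last element 47 to root → [47, 26, 45, 89, 50, 87]
  47 vs smaller child 26 at index 1, swap → [26, 47, 45, 89, 50, 87]
insert 18:
  append 18 at index 6 → [26, 47, 45, 89, 50, 87, 18]
  18 < parent 45 at index 2, swap → [26, 47, 18, 89, 50, 87, 45]
  18 < parent 26 at index 0, swap → [18, 47, 26, 89, 50, 87, 45]

[18, 47, 26, 89, 50, 87, 45]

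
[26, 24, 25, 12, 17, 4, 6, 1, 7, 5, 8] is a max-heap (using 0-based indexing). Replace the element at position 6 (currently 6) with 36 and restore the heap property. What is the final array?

[36, 24, 26, 12, 17, 4, 25, 1, 7, 5, 8]

set index 6 from 6 to 36 → [26, 24, 25, 12, 17, 4, 36, 1, 7, 5, 8]
36 > parent 25 at index 2, swap → [26, 24, 36, 12, 17, 4, 25, 1, 7, 5, 8]
36 > parent 26 at index 0, swap → [36, 24, 26, 12, 17, 4, 25, 1, 7, 5, 8]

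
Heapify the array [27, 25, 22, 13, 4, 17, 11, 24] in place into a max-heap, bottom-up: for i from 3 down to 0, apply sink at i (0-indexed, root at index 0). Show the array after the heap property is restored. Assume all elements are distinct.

sift down from index 3:
  13 vs only child 24 at index 7, swap → [27, 25, 22, 24, 4, 17, 11, 13]
sift down from index 2: already satisfies heap property
sift down from index 1: already satisfies heap property
sift down from index 0: already satisfies heap property

[27, 25, 22, 24, 4, 17, 11, 13]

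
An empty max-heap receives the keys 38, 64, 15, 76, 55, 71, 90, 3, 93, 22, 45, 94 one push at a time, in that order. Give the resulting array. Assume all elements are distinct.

[94, 90, 93, 64, 55, 76, 71, 3, 38, 22, 45, 15]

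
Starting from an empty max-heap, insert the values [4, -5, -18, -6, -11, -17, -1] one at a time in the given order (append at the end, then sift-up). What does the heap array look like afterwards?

Insert 4:
  append 4 at index 0 → [4] (no swap needed)
Insert -5:
  append -5 at index 1 → [4, -5] (no swap needed)
Insert -18:
  append -18 at index 2 → [4, -5, -18] (no swap needed)
Insert -6:
  append -6 at index 3 → [4, -5, -18, -6] (no swap needed)
Insert -11:
  append -11 at index 4 → [4, -5, -18, -6, -11] (no swap needed)
Insert -17:
  append -17 at index 5 → [4, -5, -18, -6, -11, -17]
  -17 > parent -18 at index 2, swap → [4, -5, -17, -6, -11, -18]
Insert -1:
  append -1 at index 6 → [4, -5, -17, -6, -11, -18, -1]
  -1 > parent -17 at index 2, swap → [4, -5, -1, -6, -11, -18, -17]

[4, -5, -1, -6, -11, -18, -17]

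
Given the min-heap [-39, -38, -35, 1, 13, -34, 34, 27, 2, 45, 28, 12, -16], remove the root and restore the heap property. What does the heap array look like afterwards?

[-38, -16, -35, 1, 13, -34, 34, 27, 2, 45, 28, 12]

remove root -39; move last element -16 to root → [-16, -38, -35, 1, 13, -34, 34, 27, 2, 45, 28, 12]
-16 vs smaller child -38 at index 1, swap → [-38, -16, -35, 1, 13, -34, 34, 27, 2, 45, 28, 12]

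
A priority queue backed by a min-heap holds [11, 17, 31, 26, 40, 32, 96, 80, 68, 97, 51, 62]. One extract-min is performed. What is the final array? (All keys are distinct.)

remove root 11; move last element 62 to root → [62, 17, 31, 26, 40, 32, 96, 80, 68, 97, 51]
62 vs smaller child 17 at index 1, swap → [17, 62, 31, 26, 40, 32, 96, 80, 68, 97, 51]
62 vs smaller child 26 at index 3, swap → [17, 26, 31, 62, 40, 32, 96, 80, 68, 97, 51]

[17, 26, 31, 62, 40, 32, 96, 80, 68, 97, 51]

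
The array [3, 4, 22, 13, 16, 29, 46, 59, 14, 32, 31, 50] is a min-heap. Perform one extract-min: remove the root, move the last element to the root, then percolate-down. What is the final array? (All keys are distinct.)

[4, 13, 22, 14, 16, 29, 46, 59, 50, 32, 31]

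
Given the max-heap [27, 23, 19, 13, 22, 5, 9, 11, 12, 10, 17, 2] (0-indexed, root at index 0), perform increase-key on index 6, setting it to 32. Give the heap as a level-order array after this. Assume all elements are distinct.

[32, 23, 27, 13, 22, 5, 19, 11, 12, 10, 17, 2]

set index 6 from 9 to 32 → [27, 23, 19, 13, 22, 5, 32, 11, 12, 10, 17, 2]
32 > parent 19 at index 2, swap → [27, 23, 32, 13, 22, 5, 19, 11, 12, 10, 17, 2]
32 > parent 27 at index 0, swap → [32, 23, 27, 13, 22, 5, 19, 11, 12, 10, 17, 2]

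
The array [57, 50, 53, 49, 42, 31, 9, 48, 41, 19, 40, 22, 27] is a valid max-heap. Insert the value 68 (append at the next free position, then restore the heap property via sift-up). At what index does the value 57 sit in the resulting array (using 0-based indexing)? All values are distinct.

append 68 at index 13 → [57, 50, 53, 49, 42, 31, 9, 48, 41, 19, 40, 22, 27, 68]
68 > parent 9 at index 6, swap → [57, 50, 53, 49, 42, 31, 68, 48, 41, 19, 40, 22, 27, 9]
68 > parent 53 at index 2, swap → [57, 50, 68, 49, 42, 31, 53, 48, 41, 19, 40, 22, 27, 9]
68 > parent 57 at index 0, swap → [68, 50, 57, 49, 42, 31, 53, 48, 41, 19, 40, 22, 27, 9]
resulting array: [68, 50, 57, 49, 42, 31, 53, 48, 41, 19, 40, 22, 27, 9]

2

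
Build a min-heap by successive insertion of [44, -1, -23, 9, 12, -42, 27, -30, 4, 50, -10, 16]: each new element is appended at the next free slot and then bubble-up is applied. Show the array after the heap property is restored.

[-42, -30, -23, 4, -10, -1, 27, 44, 9, 50, 12, 16]

Insert 44:
  append 44 at index 0 → [44] (no swap needed)
Insert -1:
  append -1 at index 1 → [44, -1]
  -1 < parent 44 at index 0, swap → [-1, 44]
Insert -23:
  append -23 at index 2 → [-1, 44, -23]
  -23 < parent -1 at index 0, swap → [-23, 44, -1]
Insert 9:
  append 9 at index 3 → [-23, 44, -1, 9]
  9 < parent 44 at index 1, swap → [-23, 9, -1, 44]
Insert 12:
  append 12 at index 4 → [-23, 9, -1, 44, 12] (no swap needed)
Insert -42:
  append -42 at index 5 → [-23, 9, -1, 44, 12, -42]
  -42 < parent -1 at index 2, swap → [-23, 9, -42, 44, 12, -1]
  -42 < parent -23 at index 0, swap → [-42, 9, -23, 44, 12, -1]
Insert 27:
  append 27 at index 6 → [-42, 9, -23, 44, 12, -1, 27] (no swap needed)
Insert -30:
  append -30 at index 7 → [-42, 9, -23, 44, 12, -1, 27, -30]
  -30 < parent 44 at index 3, swap → [-42, 9, -23, -30, 12, -1, 27, 44]
  -30 < parent 9 at index 1, swap → [-42, -30, -23, 9, 12, -1, 27, 44]
Insert 4:
  append 4 at index 8 → [-42, -30, -23, 9, 12, -1, 27, 44, 4]
  4 < parent 9 at index 3, swap → [-42, -30, -23, 4, 12, -1, 27, 44, 9]
Insert 50:
  append 50 at index 9 → [-42, -30, -23, 4, 12, -1, 27, 44, 9, 50] (no swap needed)
Insert -10:
  append -10 at index 10 → [-42, -30, -23, 4, 12, -1, 27, 44, 9, 50, -10]
  -10 < parent 12 at index 4, swap → [-42, -30, -23, 4, -10, -1, 27, 44, 9, 50, 12]
Insert 16:
  append 16 at index 11 → [-42, -30, -23, 4, -10, -1, 27, 44, 9, 50, 12, 16] (no swap needed)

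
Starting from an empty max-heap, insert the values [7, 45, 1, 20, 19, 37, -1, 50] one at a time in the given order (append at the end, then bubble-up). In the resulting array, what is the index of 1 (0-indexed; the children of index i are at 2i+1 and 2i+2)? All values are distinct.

Insert 7:
  append 7 at index 0 → [7] (no swap needed)
Insert 45:
  append 45 at index 1 → [7, 45]
  45 > parent 7 at index 0, swap → [45, 7]
Insert 1:
  append 1 at index 2 → [45, 7, 1] (no swap needed)
Insert 20:
  append 20 at index 3 → [45, 7, 1, 20]
  20 > parent 7 at index 1, swap → [45, 20, 1, 7]
Insert 19:
  append 19 at index 4 → [45, 20, 1, 7, 19] (no swap needed)
Insert 37:
  append 37 at index 5 → [45, 20, 1, 7, 19, 37]
  37 > parent 1 at index 2, swap → [45, 20, 37, 7, 19, 1]
Insert -1:
  append -1 at index 6 → [45, 20, 37, 7, 19, 1, -1] (no swap needed)
Insert 50:
  append 50 at index 7 → [45, 20, 37, 7, 19, 1, -1, 50]
  50 > parent 7 at index 3, swap → [45, 20, 37, 50, 19, 1, -1, 7]
  50 > parent 20 at index 1, swap → [45, 50, 37, 20, 19, 1, -1, 7]
  50 > parent 45 at index 0, swap → [50, 45, 37, 20, 19, 1, -1, 7]
resulting array: [50, 45, 37, 20, 19, 1, -1, 7]

5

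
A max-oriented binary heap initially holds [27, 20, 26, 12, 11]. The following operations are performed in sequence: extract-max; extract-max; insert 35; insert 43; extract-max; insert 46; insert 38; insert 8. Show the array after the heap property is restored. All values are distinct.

[46, 35, 38, 12, 20, 11, 8]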